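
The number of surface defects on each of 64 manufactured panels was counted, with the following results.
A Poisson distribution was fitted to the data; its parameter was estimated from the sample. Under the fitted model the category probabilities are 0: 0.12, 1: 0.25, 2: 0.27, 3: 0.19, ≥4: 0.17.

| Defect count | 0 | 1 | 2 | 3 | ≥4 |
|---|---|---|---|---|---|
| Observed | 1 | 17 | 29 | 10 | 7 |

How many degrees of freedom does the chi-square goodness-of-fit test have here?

3

There are k = 5 categories and 1 parameter estimated from the data, so df = 5 − 1 − 1 = 3.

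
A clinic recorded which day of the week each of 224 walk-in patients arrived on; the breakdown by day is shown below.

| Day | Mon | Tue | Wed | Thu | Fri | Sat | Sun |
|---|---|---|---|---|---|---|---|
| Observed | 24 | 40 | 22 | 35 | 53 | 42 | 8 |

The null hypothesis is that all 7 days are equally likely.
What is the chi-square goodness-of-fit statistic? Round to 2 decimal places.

42.31

Under H₀ each category has probability 1/7, so each expected count is 224/7 = 32.
Mon: (24 − 32)²/32 = 64/32 = 2.000
Tue: (40 − 32)²/32 = 64/32 = 2.000
Wed: (22 − 32)²/32 = 100/32 = 3.125
Thu: (35 − 32)²/32 = 9/32 = 0.281
Fri: (53 − 32)²/32 = 441/32 = 13.781
Sat: (42 − 32)²/32 = 100/32 = 3.125
Sun: (8 − 32)²/32 = 576/32 = 18.000
Sum = 42.31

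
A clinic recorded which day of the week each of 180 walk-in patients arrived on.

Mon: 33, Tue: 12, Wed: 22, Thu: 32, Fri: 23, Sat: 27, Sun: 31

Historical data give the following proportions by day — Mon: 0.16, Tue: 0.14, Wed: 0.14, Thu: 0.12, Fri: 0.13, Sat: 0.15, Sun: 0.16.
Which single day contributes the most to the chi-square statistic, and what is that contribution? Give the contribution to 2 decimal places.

Expected counts E_i = n·p_i: 180×0.16 = 28.8, 180×0.14 = 25.2, 180×0.14 = 25.2, 180×0.12 = 21.6, 180×0.13 = 23.4, 180×0.15 = 27, 180×0.16 = 28.8.
cat         O        E   (O−E)²/E
Mon        33     28.8      0.613
Tue        12     25.2      6.914
Wed        22     25.2      0.406
Thu        32     21.6      5.007
Fri        23     23.4      0.007
Sat        27       27      0.000
Sun        31     28.8      0.168
The largest term is for Tue: 6.91.

Tue, 6.91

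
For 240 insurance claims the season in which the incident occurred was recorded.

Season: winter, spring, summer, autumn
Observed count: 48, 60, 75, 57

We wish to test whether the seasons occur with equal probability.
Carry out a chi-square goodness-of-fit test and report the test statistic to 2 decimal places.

Expected count for each of the 4 categories: 240/4 = 60.
winter: (48 − 60)²/60 = 144/60 = 2.400
spring: (60 − 60)²/60 = 0/60 = 0.000
summer: (75 − 60)²/60 = 225/60 = 3.750
autumn: (57 − 60)²/60 = 9/60 = 0.150
Sum = 6.30

6.30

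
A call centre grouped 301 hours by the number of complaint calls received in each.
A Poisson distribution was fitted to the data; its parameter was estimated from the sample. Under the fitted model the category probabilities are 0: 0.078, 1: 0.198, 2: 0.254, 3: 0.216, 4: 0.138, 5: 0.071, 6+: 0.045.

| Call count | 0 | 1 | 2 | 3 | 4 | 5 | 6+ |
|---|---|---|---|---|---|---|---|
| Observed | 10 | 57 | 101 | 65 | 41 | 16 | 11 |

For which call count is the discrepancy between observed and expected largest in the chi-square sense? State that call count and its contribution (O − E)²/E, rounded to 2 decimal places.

Expected counts E_i = n·p_i: 301×0.078 = 23.478, 301×0.198 = 59.598, 301×0.254 = 76.454, 301×0.216 = 65.016, 301×0.138 = 41.538, 301×0.071 = 21.371, 301×0.045 = 13.545.
cat         O        E   (O−E)²/E
0          10   23.478      7.737
1          57   59.598      0.113
2         101   76.454      7.881
3          65   65.016      0.000
4          41   41.538      0.007
5          16   21.371      1.350
6+         11   13.545      0.478
The largest term is for 2: 7.88.

2, 7.88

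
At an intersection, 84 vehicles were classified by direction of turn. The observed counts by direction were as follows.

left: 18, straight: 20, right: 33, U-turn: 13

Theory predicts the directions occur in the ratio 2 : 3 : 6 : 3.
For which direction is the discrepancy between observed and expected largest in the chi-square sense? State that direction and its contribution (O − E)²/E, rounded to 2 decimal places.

Ratio total = 14. Expected counts: 84×2/14 = 12, 84×3/14 = 18, 84×6/14 = 36, 84×3/14 = 18.
χ² = (18−12)²/12 + (20−18)²/18 + (33−36)²/36 + (13−18)²/18
   = 3.000 + 0.222 + 0.250 + 1.389
The largest term is for left: 3.00.

left, 3.00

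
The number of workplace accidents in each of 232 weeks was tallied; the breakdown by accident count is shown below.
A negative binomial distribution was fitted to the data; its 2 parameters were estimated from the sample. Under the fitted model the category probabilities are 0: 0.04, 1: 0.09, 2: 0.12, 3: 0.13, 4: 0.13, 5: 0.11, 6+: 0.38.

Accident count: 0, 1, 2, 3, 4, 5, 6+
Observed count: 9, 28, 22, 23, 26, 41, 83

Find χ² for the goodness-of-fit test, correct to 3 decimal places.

Expected counts E_i = n·p_i: 232×0.04 = 9.28, 232×0.09 = 20.88, 232×0.12 = 27.84, 232×0.13 = 30.16, 232×0.13 = 30.16, 232×0.11 = 25.52, 232×0.38 = 88.16.
cat         O        E   (O−E)²/E
0           9     9.28     0.0084
1          28    20.88     2.4279
2          22    27.84     1.2251
3          23    30.16     1.6998
4          26    30.16     0.5738
5          41    25.52     9.3899
6+         83    88.16     0.3020
Sum = 15.627

15.627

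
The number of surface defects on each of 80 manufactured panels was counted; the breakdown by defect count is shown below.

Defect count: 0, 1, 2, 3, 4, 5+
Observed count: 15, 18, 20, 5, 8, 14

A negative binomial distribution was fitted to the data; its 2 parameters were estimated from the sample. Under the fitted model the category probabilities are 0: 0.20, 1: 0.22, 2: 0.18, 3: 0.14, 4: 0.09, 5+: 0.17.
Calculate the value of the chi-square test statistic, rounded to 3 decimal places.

5.782

Expected counts E_i = n·p_i: 80×0.20 = 16, 80×0.22 = 17.6, 80×0.18 = 14.4, 80×0.14 = 11.2, 80×0.09 = 7.2, 80×0.17 = 13.6.
cat         O        E   (O−E)²/E
0          15       16     0.0625
1          18     17.6     0.0091
2          20     14.4     2.1778
3           5     11.2     3.4321
4           8      7.2     0.0889
5+         14     13.6     0.0118
Sum = 5.782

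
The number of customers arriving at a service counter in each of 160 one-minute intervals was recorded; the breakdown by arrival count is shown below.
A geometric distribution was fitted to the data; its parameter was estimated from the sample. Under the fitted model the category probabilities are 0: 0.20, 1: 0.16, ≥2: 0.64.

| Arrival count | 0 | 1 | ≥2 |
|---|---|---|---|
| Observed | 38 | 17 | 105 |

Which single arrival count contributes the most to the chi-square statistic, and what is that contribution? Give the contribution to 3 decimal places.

Expected counts E_i = n·p_i: 160×0.20 = 32, 160×0.16 = 25.6, 160×0.64 = 102.4.
0: (38 − 32)²/32 = 36/32 = 1.1250
1: (17 − 25.6)²/25.6 = 73.96/25.6 = 2.8891
≥2: (105 − 102.4)²/102.4 = 6.76/102.4 = 0.0660
The largest term is for 1: 2.889.

1, 2.889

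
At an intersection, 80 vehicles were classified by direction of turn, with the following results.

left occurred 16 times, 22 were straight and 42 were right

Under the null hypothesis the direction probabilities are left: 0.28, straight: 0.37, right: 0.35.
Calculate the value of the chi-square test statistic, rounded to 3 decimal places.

Expected counts E_i = n·p_i: 80×0.28 = 22.4, 80×0.37 = 29.6, 80×0.35 = 28.
χ² = (16−22.4)²/22.4 + (22−29.6)²/29.6 + (42−28)²/28
   = 1.8286 + 1.9514 + 7.0000
Sum = 10.780

10.780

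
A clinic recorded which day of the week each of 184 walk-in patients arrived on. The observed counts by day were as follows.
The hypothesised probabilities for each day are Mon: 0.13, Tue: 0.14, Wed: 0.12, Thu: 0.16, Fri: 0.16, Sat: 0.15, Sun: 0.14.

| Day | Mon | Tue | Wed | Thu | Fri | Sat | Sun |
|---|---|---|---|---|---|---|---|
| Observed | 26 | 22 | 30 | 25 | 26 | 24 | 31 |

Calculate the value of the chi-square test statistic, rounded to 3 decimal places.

6.178

Expected counts E_i = n·p_i: 184×0.13 = 23.92, 184×0.14 = 25.76, 184×0.12 = 22.08, 184×0.16 = 29.44, 184×0.16 = 29.44, 184×0.15 = 27.6, 184×0.14 = 25.76.
Mon: (26 − 23.92)²/23.92 = 4.3264/23.92 = 0.1809
Tue: (22 − 25.76)²/25.76 = 14.1376/25.76 = 0.5488
Wed: (30 − 22.08)²/22.08 = 62.7264/22.08 = 2.8409
Thu: (25 − 29.44)²/29.44 = 19.7136/29.44 = 0.6696
Fri: (26 − 29.44)²/29.44 = 11.8336/29.44 = 0.4020
Sat: (24 − 27.6)²/27.6 = 12.96/27.6 = 0.4696
Sun: (31 − 25.76)²/25.76 = 27.4576/25.76 = 1.0659
Sum = 6.178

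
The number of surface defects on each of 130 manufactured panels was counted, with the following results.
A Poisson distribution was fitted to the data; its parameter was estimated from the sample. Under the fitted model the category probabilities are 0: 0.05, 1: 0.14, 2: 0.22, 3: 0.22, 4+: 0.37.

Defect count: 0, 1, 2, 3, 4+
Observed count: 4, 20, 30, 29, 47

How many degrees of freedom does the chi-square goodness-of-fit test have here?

There are k = 5 categories and 1 parameter estimated from the data, so df = 5 − 1 − 1 = 3.

3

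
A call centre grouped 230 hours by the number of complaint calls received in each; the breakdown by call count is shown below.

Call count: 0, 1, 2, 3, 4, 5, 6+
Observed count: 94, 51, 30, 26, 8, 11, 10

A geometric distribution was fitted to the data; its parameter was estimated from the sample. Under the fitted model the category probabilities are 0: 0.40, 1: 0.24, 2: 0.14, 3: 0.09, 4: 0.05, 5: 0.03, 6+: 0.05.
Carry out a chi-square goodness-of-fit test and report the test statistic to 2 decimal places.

Expected counts E_i = n·p_i: 230×0.40 = 92, 230×0.24 = 55.2, 230×0.14 = 32.2, 230×0.09 = 20.7, 230×0.05 = 11.5, 230×0.03 = 6.9, 230×0.05 = 11.5.
χ² = (94−92)²/92 + (51−55.2)²/55.2 + (30−32.2)²/32.2 + (26−20.7)²/20.7 + (8−11.5)²/11.5 + (11−6.9)²/6.9 + (10−11.5)²/11.5
   = 0.043 + 0.320 + 0.150 + 1.357 + 1.065 + 2.436 + 0.196
Sum = 5.57

5.57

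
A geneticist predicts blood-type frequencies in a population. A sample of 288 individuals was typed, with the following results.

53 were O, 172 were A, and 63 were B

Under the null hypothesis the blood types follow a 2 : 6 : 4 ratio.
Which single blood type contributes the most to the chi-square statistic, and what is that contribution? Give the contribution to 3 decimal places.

Ratio total = 12. Expected counts: 288×2/12 = 48, 288×6/12 = 144, 288×4/12 = 96.
χ² = (53−48)²/48 + (172−144)²/144 + (63−96)²/96
   = 0.5208 + 5.4444 + 11.3438
The largest term is for B: 11.344.

B, 11.344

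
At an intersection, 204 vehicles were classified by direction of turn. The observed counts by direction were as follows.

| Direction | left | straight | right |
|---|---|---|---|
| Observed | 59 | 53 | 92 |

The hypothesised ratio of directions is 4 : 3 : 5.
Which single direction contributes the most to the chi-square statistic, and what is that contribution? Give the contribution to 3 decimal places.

left, 1.191

Ratio total = 12. Expected counts: 204×4/12 = 68, 204×3/12 = 51, 204×5/12 = 85.
left: (59 − 68)²/68 = 81/68 = 1.1912
straight: (53 − 51)²/51 = 4/51 = 0.0784
right: (92 − 85)²/85 = 49/85 = 0.5765
The largest term is for left: 1.191.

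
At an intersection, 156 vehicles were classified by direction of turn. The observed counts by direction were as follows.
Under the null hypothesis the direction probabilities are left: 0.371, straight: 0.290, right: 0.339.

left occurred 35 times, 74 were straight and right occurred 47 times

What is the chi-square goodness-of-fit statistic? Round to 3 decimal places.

27.980

Expected counts E_i = n·p_i: 156×0.371 = 57.876, 156×0.290 = 45.24, 156×0.339 = 52.884.
left: (35 − 57.876)²/57.876 = 523.311376/57.876 = 9.0419
straight: (74 − 45.24)²/45.24 = 827.1376/45.24 = 18.2833
right: (47 − 52.884)²/52.884 = 34.621456/52.884 = 0.6547
Sum = 27.980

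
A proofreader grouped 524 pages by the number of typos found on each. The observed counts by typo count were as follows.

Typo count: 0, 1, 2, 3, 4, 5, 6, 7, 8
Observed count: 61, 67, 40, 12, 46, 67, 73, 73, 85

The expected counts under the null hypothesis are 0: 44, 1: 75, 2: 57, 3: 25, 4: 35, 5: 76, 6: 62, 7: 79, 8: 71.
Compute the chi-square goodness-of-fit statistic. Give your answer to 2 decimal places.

cat         O        E   (O−E)²/E
0          61       44      6.568
1          67       75      0.853
2          40       57      5.070
3          12       25      6.760
4          46       35      3.457
5          67       76      1.066
6          73       62      1.952
7          73       79      0.456
8          85       71      2.761
Sum = 28.94

28.94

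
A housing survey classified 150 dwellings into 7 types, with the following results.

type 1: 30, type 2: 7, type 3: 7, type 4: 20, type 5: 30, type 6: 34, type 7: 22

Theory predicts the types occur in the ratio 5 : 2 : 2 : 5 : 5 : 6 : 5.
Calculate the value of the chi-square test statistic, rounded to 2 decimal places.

Ratio total = 30. Expected counts: 150×5/30 = 25, 150×2/30 = 10, 150×2/30 = 10, 150×5/30 = 25, 150×5/30 = 25, 150×6/30 = 30, 150×5/30 = 25.
type 1: (30 − 25)²/25 = 25/25 = 1.000
type 2: (7 − 10)²/10 = 9/10 = 0.900
type 3: (7 − 10)²/10 = 9/10 = 0.900
type 4: (20 − 25)²/25 = 25/25 = 1.000
type 5: (30 − 25)²/25 = 25/25 = 1.000
type 6: (34 − 30)²/30 = 16/30 = 0.533
type 7: (22 − 25)²/25 = 9/25 = 0.360
Sum = 5.69

5.69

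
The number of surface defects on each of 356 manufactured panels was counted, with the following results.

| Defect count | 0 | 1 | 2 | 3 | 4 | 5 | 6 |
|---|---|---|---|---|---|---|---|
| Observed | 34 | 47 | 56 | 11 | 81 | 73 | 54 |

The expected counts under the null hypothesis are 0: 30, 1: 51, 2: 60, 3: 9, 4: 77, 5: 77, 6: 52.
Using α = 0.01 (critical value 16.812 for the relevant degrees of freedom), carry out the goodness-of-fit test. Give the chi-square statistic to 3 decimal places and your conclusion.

χ² = (34−30)²/30 + (47−51)²/51 + (56−60)²/60 + (11−9)²/9 + (81−77)²/77 + (73−77)²/77 + (54−52)²/52
   = 0.5333 + 0.3137 + 0.2667 + 0.4444 + 0.2078 + 0.2078 + 0.0769
Sum = 2.051
df = 6. Since 2.051 < 16.812, we do not reject H₀.

2.051; do not reject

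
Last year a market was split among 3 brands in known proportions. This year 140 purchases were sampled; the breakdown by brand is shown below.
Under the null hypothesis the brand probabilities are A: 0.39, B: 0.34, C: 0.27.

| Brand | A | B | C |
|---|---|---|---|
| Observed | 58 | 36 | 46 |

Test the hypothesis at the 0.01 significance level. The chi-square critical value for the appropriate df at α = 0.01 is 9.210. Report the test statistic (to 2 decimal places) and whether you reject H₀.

4.82; do not reject

Expected counts E_i = n·p_i: 140×0.39 = 54.6, 140×0.34 = 47.6, 140×0.27 = 37.8.
χ² = (58−54.6)²/54.6 + (36−47.6)²/47.6 + (46−37.8)²/37.8
   = 0.212 + 2.827 + 1.779
Sum = 4.82
df = 2. Since 4.82 < 9.210, we do not reject H₀.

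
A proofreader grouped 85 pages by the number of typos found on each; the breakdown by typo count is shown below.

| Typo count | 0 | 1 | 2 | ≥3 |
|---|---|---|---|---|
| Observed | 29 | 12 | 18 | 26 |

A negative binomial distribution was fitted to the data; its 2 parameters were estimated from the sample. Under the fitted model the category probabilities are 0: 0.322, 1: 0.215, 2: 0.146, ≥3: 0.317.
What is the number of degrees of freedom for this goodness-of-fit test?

1

There are k = 4 categories and 2 parameters estimated from the data, so df = 4 − 1 − 2 = 1.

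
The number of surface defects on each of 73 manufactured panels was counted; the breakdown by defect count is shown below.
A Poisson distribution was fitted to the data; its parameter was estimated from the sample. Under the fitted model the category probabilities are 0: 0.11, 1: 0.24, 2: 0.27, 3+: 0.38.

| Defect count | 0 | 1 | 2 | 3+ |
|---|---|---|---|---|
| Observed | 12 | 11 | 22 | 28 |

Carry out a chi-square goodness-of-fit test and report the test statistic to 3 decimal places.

Expected counts E_i = n·p_i: 73×0.11 = 8.03, 73×0.24 = 17.52, 73×0.27 = 19.71, 73×0.38 = 27.74.
0: (12 − 8.03)²/8.03 = 15.7609/8.03 = 1.9628
1: (11 − 17.52)²/17.52 = 42.5104/17.52 = 2.4264
2: (22 − 19.71)²/19.71 = 5.2441/19.71 = 0.2661
3+: (28 − 27.74)²/27.74 = 0.0676/27.74 = 0.0024
Sum = 4.658

4.658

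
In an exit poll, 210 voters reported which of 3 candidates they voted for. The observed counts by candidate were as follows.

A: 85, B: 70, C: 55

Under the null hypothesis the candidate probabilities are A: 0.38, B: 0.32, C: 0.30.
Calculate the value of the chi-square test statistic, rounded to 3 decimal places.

1.471

Expected counts E_i = n·p_i: 210×0.38 = 79.8, 210×0.32 = 67.2, 210×0.30 = 63.
cat         O        E   (O−E)²/E
A          85     79.8     0.3388
B          70     67.2     0.1167
C          55       63     1.0159
Sum = 1.471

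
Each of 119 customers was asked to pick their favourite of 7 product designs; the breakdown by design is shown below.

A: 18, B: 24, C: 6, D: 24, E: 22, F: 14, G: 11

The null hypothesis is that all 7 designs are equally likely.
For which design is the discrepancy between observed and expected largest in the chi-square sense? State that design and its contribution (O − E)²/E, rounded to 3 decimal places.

Expected count for each of the 7 categories: 119/7 = 17.
cat         O        E   (O−E)²/E
A          18       17     0.0588
B          24       17     2.8824
C           6       17     7.1176
D          24       17     2.8824
E          22       17     1.4706
F          14       17     0.5294
G          11       17     2.1176
The largest term is for C: 7.118.

C, 7.118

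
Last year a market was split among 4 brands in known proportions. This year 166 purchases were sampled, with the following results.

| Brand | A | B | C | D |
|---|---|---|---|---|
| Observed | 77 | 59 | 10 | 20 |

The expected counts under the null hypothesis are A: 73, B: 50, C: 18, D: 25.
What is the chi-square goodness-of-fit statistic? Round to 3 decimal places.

cat         O        E   (O−E)²/E
A          77       73     0.2192
B          59       50     1.6200
C          10       18     3.5556
D          20       25     1.0000
Sum = 6.395

6.395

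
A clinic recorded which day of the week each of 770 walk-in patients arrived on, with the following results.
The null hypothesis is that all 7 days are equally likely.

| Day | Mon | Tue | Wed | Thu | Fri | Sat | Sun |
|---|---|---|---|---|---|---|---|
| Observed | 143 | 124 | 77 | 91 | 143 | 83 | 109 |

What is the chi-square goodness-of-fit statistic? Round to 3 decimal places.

Under H₀ each category has probability 1/7, so each expected count is 770/7 = 110.
cat         O        E   (O−E)²/E
Mon       143      110     9.9000
Tue       124      110     1.7818
Wed        77      110     9.9000
Thu        91      110     3.2818
Fri       143      110     9.9000
Sat        83      110     6.6273
Sun       109      110     0.0091
Sum = 41.400

41.400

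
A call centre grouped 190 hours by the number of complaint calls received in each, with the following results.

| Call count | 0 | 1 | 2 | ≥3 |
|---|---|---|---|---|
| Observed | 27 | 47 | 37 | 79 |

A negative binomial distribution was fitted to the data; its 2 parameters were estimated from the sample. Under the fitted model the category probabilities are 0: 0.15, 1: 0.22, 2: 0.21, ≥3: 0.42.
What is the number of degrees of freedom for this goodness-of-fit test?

1

There are k = 4 categories and 2 parameters estimated from the data, so df = 4 − 1 − 2 = 1.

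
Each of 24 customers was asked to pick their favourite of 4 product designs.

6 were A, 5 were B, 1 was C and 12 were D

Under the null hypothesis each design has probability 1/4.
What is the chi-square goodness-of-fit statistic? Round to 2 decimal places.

Under H₀ each category has probability 1/4, so each expected count is 24/4 = 6.
A: (6 − 6)²/6 = 0/6 = 0.000
B: (5 − 6)²/6 = 1/6 = 0.167
C: (1 − 6)²/6 = 25/6 = 4.167
D: (12 − 6)²/6 = 36/6 = 6.000
Sum = 10.33

10.33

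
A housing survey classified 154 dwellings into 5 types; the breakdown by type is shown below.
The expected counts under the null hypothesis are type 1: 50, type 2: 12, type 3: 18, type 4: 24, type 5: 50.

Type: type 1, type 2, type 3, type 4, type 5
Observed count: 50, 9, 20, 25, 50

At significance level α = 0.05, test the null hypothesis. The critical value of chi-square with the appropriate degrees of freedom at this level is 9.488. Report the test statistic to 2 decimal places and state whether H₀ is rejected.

type 1: (50 − 50)²/50 = 0/50 = 0.000
type 2: (9 − 12)²/12 = 9/12 = 0.750
type 3: (20 − 18)²/18 = 4/18 = 0.222
type 4: (25 − 24)²/24 = 1/24 = 0.042
type 5: (50 − 50)²/50 = 0/50 = 0.000
Sum = 1.01
df = 4. Since 1.01 < 9.488, we do not reject H₀.

1.01; do not reject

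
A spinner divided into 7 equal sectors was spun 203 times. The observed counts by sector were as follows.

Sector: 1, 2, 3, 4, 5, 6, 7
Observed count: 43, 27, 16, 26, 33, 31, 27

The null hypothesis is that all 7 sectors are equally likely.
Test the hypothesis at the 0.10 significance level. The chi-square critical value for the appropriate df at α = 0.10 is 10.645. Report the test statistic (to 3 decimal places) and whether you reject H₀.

Under H₀ each category has probability 1/7, so each expected count is 203/7 = 29.
1: (43 − 29)²/29 = 196/29 = 6.7586
2: (27 − 29)²/29 = 4/29 = 0.1379
3: (16 − 29)²/29 = 169/29 = 5.8276
4: (26 − 29)²/29 = 9/29 = 0.3103
5: (33 − 29)²/29 = 16/29 = 0.5517
6: (31 − 29)²/29 = 4/29 = 0.1379
7: (27 − 29)²/29 = 4/29 = 0.1379
Sum = 13.862
df = 6. Since 13.862 > 10.645, we reject H₀.

13.862; reject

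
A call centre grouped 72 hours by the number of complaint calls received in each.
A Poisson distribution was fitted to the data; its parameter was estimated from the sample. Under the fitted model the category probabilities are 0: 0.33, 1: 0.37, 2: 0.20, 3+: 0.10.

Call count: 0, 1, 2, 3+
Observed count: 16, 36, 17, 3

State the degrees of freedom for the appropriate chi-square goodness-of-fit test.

There are k = 4 categories and 1 parameter estimated from the data, so df = 4 − 1 − 1 = 2.

2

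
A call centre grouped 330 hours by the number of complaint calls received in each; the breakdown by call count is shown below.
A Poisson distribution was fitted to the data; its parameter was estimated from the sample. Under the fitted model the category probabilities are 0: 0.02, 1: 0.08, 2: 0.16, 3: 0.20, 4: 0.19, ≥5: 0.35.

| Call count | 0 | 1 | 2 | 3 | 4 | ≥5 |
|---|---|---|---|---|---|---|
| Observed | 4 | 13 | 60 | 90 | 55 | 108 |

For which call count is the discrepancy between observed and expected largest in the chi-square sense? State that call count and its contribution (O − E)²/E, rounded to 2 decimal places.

3, 8.73

Expected counts E_i = n·p_i: 330×0.02 = 6.6, 330×0.08 = 26.4, 330×0.16 = 52.8, 330×0.20 = 66, 330×0.19 = 62.7, 330×0.35 = 115.5.
cat         O        E   (O−E)²/E
0           4      6.6      1.024
1          13     26.4      6.802
2          60     52.8      0.982
3          90       66      8.727
4          55     62.7      0.946
≥5        108    115.5      0.487
The largest term is for 3: 8.73.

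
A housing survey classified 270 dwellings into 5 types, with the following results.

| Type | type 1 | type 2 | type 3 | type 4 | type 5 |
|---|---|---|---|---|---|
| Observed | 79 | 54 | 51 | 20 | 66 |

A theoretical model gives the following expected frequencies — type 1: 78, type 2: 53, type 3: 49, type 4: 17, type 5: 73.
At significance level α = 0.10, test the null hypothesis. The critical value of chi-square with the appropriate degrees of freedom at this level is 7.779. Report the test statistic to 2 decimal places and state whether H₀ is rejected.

type 1: (79 − 78)²/78 = 1/78 = 0.013
type 2: (54 − 53)²/53 = 1/53 = 0.019
type 3: (51 − 49)²/49 = 4/49 = 0.082
type 4: (20 − 17)²/17 = 9/17 = 0.529
type 5: (66 − 73)²/73 = 49/73 = 0.671
Sum = 1.31
df = 4. Since 1.31 < 7.779, we do not reject H₀.

1.31; do not reject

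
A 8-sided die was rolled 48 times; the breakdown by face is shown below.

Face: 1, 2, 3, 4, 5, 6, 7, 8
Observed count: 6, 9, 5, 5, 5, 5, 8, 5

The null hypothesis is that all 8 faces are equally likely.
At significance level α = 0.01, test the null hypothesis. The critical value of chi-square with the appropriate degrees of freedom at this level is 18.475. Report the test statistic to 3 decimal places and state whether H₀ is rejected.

Expected count for each of the 8 categories: 48/8 = 6.
cat         O        E   (O−E)²/E
1           6        6     0.0000
2           9        6     1.5000
3           5        6     0.1667
4           5        6     0.1667
5           5        6     0.1667
6           5        6     0.1667
7           8        6     0.6667
8           5        6     0.1667
Sum = 3.000
df = 7. Since 3.000 < 18.475, we do not reject H₀.

3.000; do not reject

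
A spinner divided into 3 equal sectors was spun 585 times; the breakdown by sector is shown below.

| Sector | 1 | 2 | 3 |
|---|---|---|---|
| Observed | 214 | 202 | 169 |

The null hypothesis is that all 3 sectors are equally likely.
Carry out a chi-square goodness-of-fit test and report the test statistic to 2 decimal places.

5.57

Under H₀ each category has probability 1/3, so each expected count is 585/3 = 195.
1: (214 − 195)²/195 = 361/195 = 1.851
2: (202 − 195)²/195 = 49/195 = 0.251
3: (169 − 195)²/195 = 676/195 = 3.467
Sum = 5.57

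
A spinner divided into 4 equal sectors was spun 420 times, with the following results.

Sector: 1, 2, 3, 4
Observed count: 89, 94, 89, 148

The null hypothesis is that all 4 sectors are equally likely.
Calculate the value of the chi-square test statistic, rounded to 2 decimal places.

23.64

Under H₀ each category has probability 1/4, so each expected count is 420/4 = 105.
cat         O        E   (O−E)²/E
1          89      105      2.438
2          94      105      1.152
3          89      105      2.438
4         148      105     17.610
Sum = 23.64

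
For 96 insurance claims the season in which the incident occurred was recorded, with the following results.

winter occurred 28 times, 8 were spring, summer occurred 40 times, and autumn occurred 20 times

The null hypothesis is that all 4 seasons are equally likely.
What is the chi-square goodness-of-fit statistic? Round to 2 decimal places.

22.67

Expected count for each of the 4 categories: 96/4 = 24.
cat         O        E   (O−E)²/E
winter     28       24      0.667
spring      8       24     10.667
summer     40       24     10.667
autumn     20       24      0.667
Sum = 22.67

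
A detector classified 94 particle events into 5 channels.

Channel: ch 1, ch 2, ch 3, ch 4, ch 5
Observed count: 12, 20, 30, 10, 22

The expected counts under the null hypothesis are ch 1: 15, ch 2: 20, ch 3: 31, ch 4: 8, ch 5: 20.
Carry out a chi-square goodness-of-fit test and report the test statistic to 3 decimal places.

cat         O        E   (O−E)²/E
ch 1       12       15     0.6000
ch 2       20       20     0.0000
ch 3       30       31     0.0323
ch 4       10        8     0.5000
ch 5       22       20     0.2000
Sum = 1.332

1.332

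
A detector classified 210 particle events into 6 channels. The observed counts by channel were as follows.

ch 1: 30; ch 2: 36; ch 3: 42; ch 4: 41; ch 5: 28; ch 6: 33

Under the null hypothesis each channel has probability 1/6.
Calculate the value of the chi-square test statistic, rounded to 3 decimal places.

4.686

Under H₀ each category has probability 1/6, so each expected count is 210/6 = 35.
ch 1: (30 − 35)²/35 = 25/35 = 0.7143
ch 2: (36 − 35)²/35 = 1/35 = 0.0286
ch 3: (42 − 35)²/35 = 49/35 = 1.4000
ch 4: (41 − 35)²/35 = 36/35 = 1.0286
ch 5: (28 − 35)²/35 = 49/35 = 1.4000
ch 6: (33 − 35)²/35 = 4/35 = 0.1143
Sum = 4.686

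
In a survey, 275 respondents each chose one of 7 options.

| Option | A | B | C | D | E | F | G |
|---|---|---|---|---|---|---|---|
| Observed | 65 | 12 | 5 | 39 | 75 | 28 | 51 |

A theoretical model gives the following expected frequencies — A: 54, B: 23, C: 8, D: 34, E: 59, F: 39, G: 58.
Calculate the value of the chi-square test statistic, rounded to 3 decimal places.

χ² = (65−54)²/54 + (12−23)²/23 + (5−8)²/8 + (39−34)²/34 + (75−59)²/59 + (28−39)²/39 + (51−58)²/58
   = 2.2407 + 5.2609 + 1.1250 + 0.7353 + 4.3390 + 3.1026 + 0.8448
Sum = 17.648

17.648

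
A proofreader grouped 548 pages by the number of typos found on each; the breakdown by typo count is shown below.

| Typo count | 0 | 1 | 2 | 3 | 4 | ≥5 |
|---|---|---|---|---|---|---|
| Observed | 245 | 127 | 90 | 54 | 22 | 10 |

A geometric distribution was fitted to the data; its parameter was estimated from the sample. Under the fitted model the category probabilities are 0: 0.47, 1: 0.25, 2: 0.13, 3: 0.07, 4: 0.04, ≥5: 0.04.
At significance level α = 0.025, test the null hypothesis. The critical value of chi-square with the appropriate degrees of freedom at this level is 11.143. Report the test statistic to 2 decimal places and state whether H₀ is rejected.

Expected counts E_i = n·p_i: 548×0.47 = 257.56, 548×0.25 = 137, 548×0.13 = 71.24, 548×0.07 = 38.36, 548×0.04 = 21.92, 548×0.04 = 21.92.
cat         O        E   (O−E)²/E
0         245   257.56      0.612
1         127      137      0.730
2          90    71.24      4.940
3          54    38.36      6.377
4          22    21.92      0.000
≥5         10    21.92      6.482
Sum = 19.14
df = 4. Since 19.14 > 11.143, we reject H₀.

19.14; reject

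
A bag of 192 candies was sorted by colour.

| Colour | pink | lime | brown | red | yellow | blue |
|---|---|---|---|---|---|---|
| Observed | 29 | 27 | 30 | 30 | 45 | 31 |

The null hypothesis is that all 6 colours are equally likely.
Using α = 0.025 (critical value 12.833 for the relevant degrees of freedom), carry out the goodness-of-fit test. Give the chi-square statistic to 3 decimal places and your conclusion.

6.625; do not reject

Expected count for each of the 6 categories: 192/6 = 32.
χ² = (29−32)²/32 + (27−32)²/32 + (30−32)²/32 + (30−32)²/32 + (45−32)²/32 + (31−32)²/32
   = 0.2813 + 0.7813 + 0.1250 + 0.1250 + 5.2813 + 0.0313
Sum = 6.625
df = 5. Since 6.625 < 12.833, we do not reject H₀.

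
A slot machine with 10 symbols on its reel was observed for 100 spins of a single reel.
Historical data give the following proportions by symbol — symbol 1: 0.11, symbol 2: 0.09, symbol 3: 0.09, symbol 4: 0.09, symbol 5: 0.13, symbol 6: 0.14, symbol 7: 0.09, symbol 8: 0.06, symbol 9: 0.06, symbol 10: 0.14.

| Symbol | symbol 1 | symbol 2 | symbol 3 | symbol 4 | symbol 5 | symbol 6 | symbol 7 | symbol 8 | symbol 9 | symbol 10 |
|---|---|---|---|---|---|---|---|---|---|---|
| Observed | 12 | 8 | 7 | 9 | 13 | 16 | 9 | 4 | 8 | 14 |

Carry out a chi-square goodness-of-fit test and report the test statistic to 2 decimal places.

2.27

Expected counts E_i = n·p_i: 100×0.11 = 11, 100×0.09 = 9, 100×0.09 = 9, 100×0.09 = 9, 100×0.13 = 13, 100×0.14 = 14, 100×0.09 = 9, 100×0.06 = 6, 100×0.06 = 6, 100×0.14 = 14.
χ² = (12−11)²/11 + (8−9)²/9 + (7−9)²/9 + (9−9)²/9 + (13−13)²/13 + (16−14)²/14 + (9−9)²/9 + (4−6)²/6 + (8−6)²/6 + (14−14)²/14
   = 0.091 + 0.111 + 0.444 + 0.000 + 0.000 + 0.286 + 0.000 + 0.667 + 0.667 + 0.000
Sum = 2.27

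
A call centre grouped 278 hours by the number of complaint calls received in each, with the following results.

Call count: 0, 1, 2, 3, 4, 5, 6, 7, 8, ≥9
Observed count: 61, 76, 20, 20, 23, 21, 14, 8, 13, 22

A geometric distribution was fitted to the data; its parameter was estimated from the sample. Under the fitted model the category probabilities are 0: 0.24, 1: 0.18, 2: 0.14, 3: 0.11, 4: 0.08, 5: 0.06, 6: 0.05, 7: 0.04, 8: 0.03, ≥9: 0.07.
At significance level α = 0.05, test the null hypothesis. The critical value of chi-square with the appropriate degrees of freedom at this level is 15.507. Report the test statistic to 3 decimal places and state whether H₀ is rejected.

Expected counts E_i = n·p_i: 278×0.24 = 66.72, 278×0.18 = 50.04, 278×0.14 = 38.92, 278×0.11 = 30.58, 278×0.08 = 22.24, 278×0.06 = 16.68, 278×0.05 = 13.9, 278×0.04 = 11.12, 278×0.03 = 8.34, 278×0.07 = 19.46.
cat         O        E   (O−E)²/E
0          61    66.72     0.4904
1          76    50.04    13.4677
2          20    38.92     9.1975
3          20    30.58     3.6604
4          23    22.24     0.0260
5          21    16.68     1.1188
6          14     13.9     0.0007
7           8    11.12     0.8754
8          13     8.34     2.6038
≥9         22    19.46     0.3315
Sum = 31.772
df = 8. Since 31.772 > 15.507, we reject H₀.

31.772; reject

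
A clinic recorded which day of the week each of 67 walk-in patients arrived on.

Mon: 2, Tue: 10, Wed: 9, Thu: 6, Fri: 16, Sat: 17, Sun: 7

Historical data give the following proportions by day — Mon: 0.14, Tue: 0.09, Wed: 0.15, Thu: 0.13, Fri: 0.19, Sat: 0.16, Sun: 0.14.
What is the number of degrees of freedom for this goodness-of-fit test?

6

There are k = 7 categories and no parameters were estimated from the data, so df = 7 − 1 = 6.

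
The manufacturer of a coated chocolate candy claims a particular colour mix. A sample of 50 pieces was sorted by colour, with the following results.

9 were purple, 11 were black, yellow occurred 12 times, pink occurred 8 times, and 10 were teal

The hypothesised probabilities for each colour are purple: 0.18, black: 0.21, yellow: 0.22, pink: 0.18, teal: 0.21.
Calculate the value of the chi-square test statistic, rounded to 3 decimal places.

Expected counts E_i = n·p_i: 50×0.18 = 9, 50×0.21 = 10.5, 50×0.22 = 11, 50×0.18 = 9, 50×0.21 = 10.5.
χ² = (9−9)²/9 + (11−10.5)²/10.5 + (12−11)²/11 + (8−9)²/9 + (10−10.5)²/10.5
   = 0.0000 + 0.0238 + 0.0909 + 0.1111 + 0.0238
Sum = 0.250

0.250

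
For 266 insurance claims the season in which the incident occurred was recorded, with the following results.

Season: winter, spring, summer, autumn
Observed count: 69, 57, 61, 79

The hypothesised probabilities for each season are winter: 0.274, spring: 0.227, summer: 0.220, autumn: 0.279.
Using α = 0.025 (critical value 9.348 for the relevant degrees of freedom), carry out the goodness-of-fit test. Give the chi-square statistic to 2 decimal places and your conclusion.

0.81; do not reject

Expected counts E_i = n·p_i: 266×0.274 = 72.884, 266×0.227 = 60.382, 266×0.220 = 58.52, 266×0.279 = 74.214.
cat         O        E   (O−E)²/E
winter     69   72.884      0.207
spring     57   60.382      0.189
summer     61    58.52      0.105
autumn     79   74.214      0.309
Sum = 0.81
df = 3. Since 0.81 < 9.348, we do not reject H₀.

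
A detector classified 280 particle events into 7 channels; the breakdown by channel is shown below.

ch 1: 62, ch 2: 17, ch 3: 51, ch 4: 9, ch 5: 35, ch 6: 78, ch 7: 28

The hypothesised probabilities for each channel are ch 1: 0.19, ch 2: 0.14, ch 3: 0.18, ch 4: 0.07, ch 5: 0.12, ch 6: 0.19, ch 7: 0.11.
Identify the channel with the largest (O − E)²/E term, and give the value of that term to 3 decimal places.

Expected counts E_i = n·p_i: 280×0.19 = 53.2, 280×0.14 = 39.2, 280×0.18 = 50.4, 280×0.07 = 19.6, 280×0.12 = 33.6, 280×0.19 = 53.2, 280×0.11 = 30.8.
χ² = (62−53.2)²/53.2 + (17−39.2)²/39.2 + (51−50.4)²/50.4 + (9−19.6)²/19.6 + (35−33.6)²/33.6 + (78−53.2)²/53.2 + (28−30.8)²/30.8
   = 1.4556 + 12.5724 + 0.0071 + 5.7327 + 0.0583 + 11.5609 + 0.2545
The largest term is for ch 2: 12.572.

ch 2, 12.572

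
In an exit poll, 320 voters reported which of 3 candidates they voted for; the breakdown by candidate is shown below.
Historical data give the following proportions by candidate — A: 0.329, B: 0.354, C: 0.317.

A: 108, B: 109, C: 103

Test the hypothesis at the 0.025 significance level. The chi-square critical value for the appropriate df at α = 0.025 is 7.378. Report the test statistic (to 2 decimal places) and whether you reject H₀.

0.26; do not reject

Expected counts E_i = n·p_i: 320×0.329 = 105.28, 320×0.354 = 113.28, 320×0.317 = 101.44.
A: (108 − 105.28)²/105.28 = 7.3984/105.28 = 0.070
B: (109 − 113.28)²/113.28 = 18.3184/113.28 = 0.162
C: (103 − 101.44)²/101.44 = 2.4336/101.44 = 0.024
Sum = 0.26
df = 2. Since 0.26 < 7.378, we do not reject H₀.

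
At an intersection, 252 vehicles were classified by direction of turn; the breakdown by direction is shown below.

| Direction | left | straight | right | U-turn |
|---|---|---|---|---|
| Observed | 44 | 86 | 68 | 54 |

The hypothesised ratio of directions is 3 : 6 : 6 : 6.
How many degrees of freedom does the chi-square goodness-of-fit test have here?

3

There are k = 4 categories and no parameters were estimated from the data, so df = 4 − 1 = 3.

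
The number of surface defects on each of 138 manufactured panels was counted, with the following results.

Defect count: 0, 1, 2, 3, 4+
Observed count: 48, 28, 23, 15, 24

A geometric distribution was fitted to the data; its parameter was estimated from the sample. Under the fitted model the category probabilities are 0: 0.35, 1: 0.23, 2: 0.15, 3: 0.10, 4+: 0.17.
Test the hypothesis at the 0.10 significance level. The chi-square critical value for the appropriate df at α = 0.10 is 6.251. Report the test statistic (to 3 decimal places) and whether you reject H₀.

Expected counts E_i = n·p_i: 138×0.35 = 48.3, 138×0.23 = 31.74, 138×0.15 = 20.7, 138×0.10 = 13.8, 138×0.17 = 23.46.
cat         O        E   (O−E)²/E
0          48     48.3     0.0019
1          28    31.74     0.4407
2          23     20.7     0.2556
3          15     13.8     0.1043
4+         24    23.46     0.0124
Sum = 0.815
df = 3. Since 0.815 < 6.251, we do not reject H₀.

0.815; do not reject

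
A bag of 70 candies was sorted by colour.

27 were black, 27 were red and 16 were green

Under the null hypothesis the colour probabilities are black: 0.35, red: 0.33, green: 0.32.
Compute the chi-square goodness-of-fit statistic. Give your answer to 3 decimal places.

Expected counts E_i = n·p_i: 70×0.35 = 24.5, 70×0.33 = 23.1, 70×0.32 = 22.4.
χ² = (27−24.5)²/24.5 + (27−23.1)²/23.1 + (16−22.4)²/22.4
   = 0.2551 + 0.6584 + 1.8286
Sum = 2.742

2.742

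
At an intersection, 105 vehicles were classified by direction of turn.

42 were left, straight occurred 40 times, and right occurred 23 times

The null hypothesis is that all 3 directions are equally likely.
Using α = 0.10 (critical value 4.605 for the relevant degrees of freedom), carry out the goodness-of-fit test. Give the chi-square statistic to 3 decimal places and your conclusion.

Under H₀ each category has probability 1/3, so each expected count is 105/3 = 35.
χ² = (42−35)²/35 + (40−35)²/35 + (23−35)²/35
   = 1.4000 + 0.7143 + 4.1143
Sum = 6.229
df = 2. Since 6.229 > 4.605, we reject H₀.

6.229; reject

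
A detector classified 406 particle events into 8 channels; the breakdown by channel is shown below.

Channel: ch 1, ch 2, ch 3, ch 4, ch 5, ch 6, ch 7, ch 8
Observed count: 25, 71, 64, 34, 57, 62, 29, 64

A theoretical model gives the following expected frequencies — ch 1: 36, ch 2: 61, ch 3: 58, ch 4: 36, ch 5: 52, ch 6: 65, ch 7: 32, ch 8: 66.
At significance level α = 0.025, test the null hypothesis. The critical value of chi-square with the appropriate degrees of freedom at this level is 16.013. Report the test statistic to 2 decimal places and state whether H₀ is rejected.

6.69; do not reject

ch 1: (25 − 36)²/36 = 121/36 = 3.361
ch 2: (71 − 61)²/61 = 100/61 = 1.639
ch 3: (64 − 58)²/58 = 36/58 = 0.621
ch 4: (34 − 36)²/36 = 4/36 = 0.111
ch 5: (57 − 52)²/52 = 25/52 = 0.481
ch 6: (62 − 65)²/65 = 9/65 = 0.138
ch 7: (29 − 32)²/32 = 9/32 = 0.281
ch 8: (64 − 66)²/66 = 4/66 = 0.061
Sum = 6.69
df = 7. Since 6.69 < 16.013, we do not reject H₀.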